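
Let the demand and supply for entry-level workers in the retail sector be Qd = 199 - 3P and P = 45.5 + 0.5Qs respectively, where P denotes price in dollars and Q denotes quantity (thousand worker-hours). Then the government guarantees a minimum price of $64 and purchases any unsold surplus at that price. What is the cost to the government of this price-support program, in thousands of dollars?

Rearranging supply gives Qs = 2P - 91. Without the control the market clears where 199 - 3P = 2P - 91, i.e. P* = 58 and Q* = 25.
Because the floor (64) lies above the market-clearing price, it is binding.
At P = 64: Qd = 199 - 3·64 = 7 and Qs = 2·64 - 91 = 37.
Surplus = Qs - Qd = 30.
Government expenditure = surplus × support price = 30 × 64 = 1920.

1920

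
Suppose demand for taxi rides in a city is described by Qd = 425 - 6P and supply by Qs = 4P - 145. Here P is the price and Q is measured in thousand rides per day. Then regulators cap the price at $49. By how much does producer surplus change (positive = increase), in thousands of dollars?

-536

Without the control the market clears where 425 - 6P = 4P - 145, i.e. P* = 57 and Q* = 83.
Because the ceiling (49) lies below the market-clearing price, it is binding.
At P = 49: Qd = 425 - 6·49 = 131 and Qs = 4·49 - 145 = 51.
Producer surplus without the control is ½ · (57 - 36.25) · 83 = 861.125.
With the ceiling, producers sell 51 units at 49, so PS = ½ · (49 - 36.25) · 51 = 325.125.
Change in producer surplus = 325.125 - 861.125 = -536.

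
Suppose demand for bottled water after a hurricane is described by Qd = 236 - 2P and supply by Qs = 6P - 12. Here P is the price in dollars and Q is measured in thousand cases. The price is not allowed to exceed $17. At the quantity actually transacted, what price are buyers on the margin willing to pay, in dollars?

Setting quantity demanded equal to quantity supplied, 236 - 2P = 6P - 12, gives P* = 31 and Q* = 174.
The ceiling of 17 is below the equilibrium price 31, so it binds.
At P = 17: Qd = 236 - 2·17 = 202 and Qs = 6·17 - 12 = 90.
Only 90 units reach the market. On the demand curve, the marginal buyer's willingness to pay at Q = 90 is (236 - 90)/2 = 73.

73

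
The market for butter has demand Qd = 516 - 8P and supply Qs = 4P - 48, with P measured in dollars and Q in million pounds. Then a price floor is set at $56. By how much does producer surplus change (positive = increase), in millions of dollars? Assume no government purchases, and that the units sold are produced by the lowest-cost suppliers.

In a free market, 516 - 8P = 4P - 48 gives the equilibrium P* = 47, Q* = 140.
Since 56 > 47, the floor is binding.
At P = 56: Qd = 516 - 8·56 = 68 and Qs = 4·56 - 48 = 176.
Producer surplus without the control is ½ · (47 - 12) · 140 = 2450.
With the floor, 68 units are sold at 56. The supply price at Q = 68 is 29, so PS = ½ · [(56 - 12) + (56 - 29)] · 68 = 2414.
Change in producer surplus = 2414 - 2450 = -36.

-36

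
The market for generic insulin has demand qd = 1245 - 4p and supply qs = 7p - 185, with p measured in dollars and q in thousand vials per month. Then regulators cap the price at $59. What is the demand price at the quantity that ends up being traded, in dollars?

254.25

Without the control the market clears where 1245 - 4p = 7p - 185, i.e. p* = 130 and q* = 725.
Because the ceiling (59) lies below the market-clearing price, it is binding.
At p = 59: qd = 1245 - 4·59 = 1009 and qs = 7·59 - 185 = 228.
Only 228 units reach the market. On the demand curve, the marginal buyer's willingness to pay at q = 228 is (1245 - 228)/4 = 254.25.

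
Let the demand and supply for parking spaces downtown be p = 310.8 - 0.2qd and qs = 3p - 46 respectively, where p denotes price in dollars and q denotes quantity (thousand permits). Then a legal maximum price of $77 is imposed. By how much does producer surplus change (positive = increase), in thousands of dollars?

-45448.5

Rearranging demand gives qd = 1554 - 5p. In a free market, 1554 - 5p = 3p - 46 gives the equilibrium p* = 200, q* = 554.
Since 77 < 200, the ceiling is binding.
At p = 77: qd = 1554 - 5·77 = 1169 and qs = 3·77 - 46 = 185.
Producer surplus without the control is ½ · (200 - 46/3) · 554 = 153458/3.
With the ceiling, producers sell 185 units at 77, so PS = ½ · (77 - 46/3) · 185 = 34225/6.
Change in producer surplus = 34225/6 - 153458/3 = -45448.5.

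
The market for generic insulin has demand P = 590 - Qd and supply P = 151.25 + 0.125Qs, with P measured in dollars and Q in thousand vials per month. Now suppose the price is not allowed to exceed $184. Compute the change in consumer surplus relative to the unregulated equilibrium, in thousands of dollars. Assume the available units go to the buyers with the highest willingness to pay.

Rearranging demand gives Qd = 590 - P; rearranging supply gives Qs = 8P - 1210. In a free market, 590 - P = 8P - 1210 gives the equilibrium P* = 200, Q* = 390.
Because the ceiling (184) lies below the market-clearing price, it is binding.
At P = 184: Qd = 590 - 184 = 406 and Qs = 8·184 - 1210 = 262.
Consumer surplus without the control is ½ · (590 - 200) · 390 = 76050.
With the ceiling, 262 units are sold at 184 (assume they go to the highest-value buyers). The demand price at Q = 262 is 328, so CS = ½ · [(590 - 184) + (328 - 184)] · 262 = 72050.
Change in consumer surplus = 72050 - 76050 = -4000.

-4000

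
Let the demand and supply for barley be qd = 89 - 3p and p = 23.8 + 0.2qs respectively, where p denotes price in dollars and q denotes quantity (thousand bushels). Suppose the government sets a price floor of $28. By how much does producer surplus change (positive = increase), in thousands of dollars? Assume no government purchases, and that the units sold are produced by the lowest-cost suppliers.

6.4

Rearranging supply gives qs = 5p - 119. Without the control the market clears where 89 - 3p = 5p - 119, i.e. p* = 26 and q* = 11.
Because the floor (28) lies above the market-clearing price, it is binding.
At p = 28: qd = 89 - 3·28 = 5 and qs = 5·28 - 119 = 21.
Producer surplus without the control is ½ · (26 - 23.8) · 11 = 12.1.
With the floor, 5 units are sold at 28. The supply price at q = 5 is 24.8, so PS = ½ · [(28 - 23.8) + (28 - 24.8)] · 5 = 18.5.
Change in producer surplus = 18.5 - 12.1 = 6.4.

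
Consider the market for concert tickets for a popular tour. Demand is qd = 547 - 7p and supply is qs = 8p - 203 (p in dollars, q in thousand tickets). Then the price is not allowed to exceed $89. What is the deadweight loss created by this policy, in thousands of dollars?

0

In a free market, 547 - 7p = 8p - 203 gives the equilibrium p* = 50, q* = 197.
Since 89 is above p* = 50, the ceiling does not bind and the free-market outcome prevails.
Since the control does not bind, no trades are prevented and deadweight loss is zero.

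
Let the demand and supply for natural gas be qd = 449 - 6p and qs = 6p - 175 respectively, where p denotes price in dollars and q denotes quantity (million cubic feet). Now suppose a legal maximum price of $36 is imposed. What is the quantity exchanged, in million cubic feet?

41

Without the control the market clears where 449 - 6p = 6p - 175, i.e. p* = 52 and q* = 137.
Because the ceiling (36) lies below the market-clearing price, it is binding.
At p = 36: qd = 449 - 6·36 = 233 and qs = 6·36 - 175 = 41.
The quantity actually transacted is the short side, supply: 41.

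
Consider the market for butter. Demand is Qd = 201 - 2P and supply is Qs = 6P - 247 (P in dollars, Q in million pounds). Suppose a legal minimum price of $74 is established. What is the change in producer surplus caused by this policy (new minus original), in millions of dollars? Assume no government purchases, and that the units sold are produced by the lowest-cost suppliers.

846

Setting quantity demanded equal to quantity supplied, 201 - 2P = 6P - 247, gives P* = 56 and Q* = 89.
Since 74 > 56, the floor is binding.
At P = 74: Qd = 201 - 2·74 = 53 and Qs = 6·74 - 247 = 197.
Producer surplus without the control is ½ · (56 - 247/6) · 89 = 7921/12.
With the floor, 53 units are sold at 74. The supply price at Q = 53 is 50, so PS = ½ · [(74 - 247/6) + (74 - 50)] · 53 = 18073/12.
Change in producer surplus = 18073/12 - 7921/12 = 846.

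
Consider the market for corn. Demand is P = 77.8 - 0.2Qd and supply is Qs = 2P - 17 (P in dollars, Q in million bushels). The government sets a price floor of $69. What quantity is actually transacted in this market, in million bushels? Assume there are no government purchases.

44

Rearranging demand gives Qd = 389 - 5P. In a free market, 389 - 5P = 2P - 17 gives the equilibrium P* = 58, Q* = 99.
Because the floor (69) lies above the market-clearing price, it is binding.
At P = 69: Qd = 389 - 5·69 = 44 and Qs = 2·69 - 17 = 121.
The quantity actually transacted is the short side, demand: 44.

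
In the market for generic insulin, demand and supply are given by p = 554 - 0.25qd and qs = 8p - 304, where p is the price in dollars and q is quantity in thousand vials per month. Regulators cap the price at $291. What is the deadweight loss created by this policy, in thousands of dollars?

Rearranging demand gives qd = 2216 - 4p. Equilibrium: 2216 - 4p = 8p - 304, so 2520 = 12p and p* = 210, q* = 1376.
The ceiling of 291 is above the equilibrium price 210, so it is not binding; the market clears at p* = 210, q* = 1376.
Since the control does not bind, no trades are prevented and deadweight loss is zero.

0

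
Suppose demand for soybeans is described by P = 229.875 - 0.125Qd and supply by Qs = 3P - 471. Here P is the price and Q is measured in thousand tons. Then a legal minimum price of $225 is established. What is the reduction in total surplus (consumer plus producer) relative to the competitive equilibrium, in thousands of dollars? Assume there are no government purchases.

Rearranging demand gives Qd = 1839 - 8P. Setting quantity demanded equal to quantity supplied, 1839 - 8P = 3P - 471, gives P* = 210 and Q* = 159.
The floor of 225 is above the equilibrium price 210, so it binds.
At P = 225: Qd = 1839 - 8·225 = 39 and Qs = 3·225 - 471 = 204.
Quantity traded falls to 39. At Q = 39 the demand price is (1839 - 39)/8 = 225 and the supply price is (471 + 39)/3 = 170.
Deadweight loss = ½ · (225 - 170) · (159 - 39) = ½ · 55 · 120 = 3300.

3300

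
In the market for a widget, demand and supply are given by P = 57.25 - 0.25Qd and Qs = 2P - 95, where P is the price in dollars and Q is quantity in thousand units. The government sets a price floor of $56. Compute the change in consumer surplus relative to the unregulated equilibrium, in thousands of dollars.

Rearranging demand gives Qd = 229 - 4P. In a free market, 229 - 4P = 2P - 95 gives the equilibrium P* = 54, Q* = 13.
Because the floor (56) lies above the market-clearing price, it is binding.
At P = 56: Qd = 229 - 4·56 = 5 and Qs = 2·56 - 95 = 17.
Consumer surplus without the control is ½ · (57.25 - 54) · 13 = 21.125.
With the floor, consumers buy 5 units at 56, so CS = ½ · (57.25 - 56) · 5 = 3.125.
Change in consumer surplus = 3.125 - 21.125 = -18.

-18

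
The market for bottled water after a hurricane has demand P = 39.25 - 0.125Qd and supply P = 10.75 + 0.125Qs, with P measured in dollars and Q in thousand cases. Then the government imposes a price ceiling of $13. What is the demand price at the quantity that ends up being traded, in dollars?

Rearranging demand gives Qd = 314 - 8P; rearranging supply gives Qs = 8P - 86. In a free market, 314 - 8P = 8P - 86 gives the equilibrium P* = 25, Q* = 114.
Because the ceiling (13) lies below the market-clearing price, it is binding.
At P = 13: Qd = 314 - 8·13 = 210 and Qs = 8·13 - 86 = 18.
Only 18 units reach the market. On the demand curve, the marginal buyer's willingness to pay at Q = 18 is (314 - 18)/8 = 37.

37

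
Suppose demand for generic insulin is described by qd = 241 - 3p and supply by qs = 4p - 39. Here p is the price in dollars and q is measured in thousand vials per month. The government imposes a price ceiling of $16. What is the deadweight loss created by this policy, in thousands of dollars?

Equilibrium: 241 - 3p = 4p - 39, so 280 = 7p and p* = 40, q* = 121.
Since 16 < 40, the ceiling is binding.
At p = 16: qd = 241 - 3·16 = 193 and qs = 4·16 - 39 = 25.
Quantity traded falls to 25. At q = 25 the demand price is (241 - 25)/3 = 72 and the supply price is (39 + 25)/4 = 16.
Deadweight loss = ½ · (72 - 16) · (121 - 25) = ½ · 56 · 96 = 2688.

2688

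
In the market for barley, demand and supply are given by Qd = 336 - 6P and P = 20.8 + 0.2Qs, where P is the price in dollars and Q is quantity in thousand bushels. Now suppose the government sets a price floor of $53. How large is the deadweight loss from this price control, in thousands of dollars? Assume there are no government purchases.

Rearranging supply gives Qs = 5P - 104. In a free market, 336 - 6P = 5P - 104 gives the equilibrium P* = 40, Q* = 96.
The floor of 53 is above the equilibrium price 40, so it binds.
At P = 53: Qd = 336 - 6·53 = 18 and Qs = 5·53 - 104 = 161.
Quantity traded falls to 18. At Q = 18 the demand price is (336 - 18)/6 = 53 and the supply price is (104 + 18)/5 = 24.4.
Deadweight loss = ½ · (53 - 24.4) · (96 - 18) = ½ · 28.6 · 78 = 1115.4.

1115.4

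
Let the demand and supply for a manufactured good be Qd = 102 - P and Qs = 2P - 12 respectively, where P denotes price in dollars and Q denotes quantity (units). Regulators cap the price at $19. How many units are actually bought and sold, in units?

26

In a free market, 102 - P = 2P - 12 gives the equilibrium P* = 38, Q* = 64.
The ceiling of 19 is below the equilibrium price 38, so it binds.
At P = 19: Qd = 102 - 19 = 83 and Qs = 2·19 - 12 = 26.
The quantity actually transacted is the short side, supply: 26.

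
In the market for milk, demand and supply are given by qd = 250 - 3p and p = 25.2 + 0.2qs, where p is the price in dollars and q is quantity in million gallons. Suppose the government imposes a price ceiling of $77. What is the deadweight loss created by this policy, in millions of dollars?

Rearranging supply gives qs = 5p - 126. Without the control the market clears where 250 - 3p = 5p - 126, i.e. p* = 47 and q* = 109.
The ceiling of 77 is above the equilibrium price 47, so it is not binding; the market clears at p* = 47, q* = 109.
Since the control does not bind, no trades are prevented and deadweight loss is zero.

0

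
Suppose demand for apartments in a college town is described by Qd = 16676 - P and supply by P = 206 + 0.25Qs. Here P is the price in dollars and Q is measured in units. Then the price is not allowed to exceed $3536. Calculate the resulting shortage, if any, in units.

Rearranging supply gives Qs = 4P - 824. In a free market, 16676 - P = 4P - 824 gives the equilibrium P* = 3500, Q* = 13176.
The ceiling of 3536 is above the equilibrium price 3500, so it is not binding; the market clears at P* = 3500, Q* = 13176.
Since the control does not bind, there is no shortage.

0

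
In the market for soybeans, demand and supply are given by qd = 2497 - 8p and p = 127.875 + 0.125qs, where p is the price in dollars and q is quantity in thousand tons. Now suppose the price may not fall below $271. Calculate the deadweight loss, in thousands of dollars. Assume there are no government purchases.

Rearranging supply gives qs = 8p - 1023. In a free market, 2497 - 8p = 8p - 1023 gives the equilibrium p* = 220, q* = 737.
The floor of 271 is above the equilibrium price 220, so it binds.
At p = 271: qd = 2497 - 8·271 = 329 and qs = 8·271 - 1023 = 1145.
Quantity traded falls to 329. At q = 329 the demand price is (2497 - 329)/8 = 271 and the supply price is (1023 + 329)/8 = 169.
Deadweight loss = ½ · (271 - 169) · (737 - 329) = ½ · 102 · 408 = 20808.

20808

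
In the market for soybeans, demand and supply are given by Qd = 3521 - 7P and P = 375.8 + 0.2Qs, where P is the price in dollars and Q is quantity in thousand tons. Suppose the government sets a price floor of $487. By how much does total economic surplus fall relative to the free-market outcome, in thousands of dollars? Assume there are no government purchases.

11499.6

Rearranging supply gives Qs = 5P - 1879. Without the control the market clears where 3521 - 7P = 5P - 1879, i.e. P* = 450 and Q* = 371.
Since 487 > 450, the floor is binding.
At P = 487: Qd = 3521 - 7·487 = 112 and Qs = 5·487 - 1879 = 556.
Quantity traded falls to 112. At Q = 112 the demand price is (3521 - 112)/7 = 487 and the supply price is (1879 + 112)/5 = 398.2.
Deadweight loss = ½ · (487 - 398.2) · (371 - 112) = ½ · 88.8 · 259 = 11499.6.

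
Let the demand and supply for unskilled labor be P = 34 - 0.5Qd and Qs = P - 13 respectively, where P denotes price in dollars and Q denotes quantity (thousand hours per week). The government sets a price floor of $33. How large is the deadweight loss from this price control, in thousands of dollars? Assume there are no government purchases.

Rearranging demand gives Qd = 68 - 2P. Setting quantity demanded equal to quantity supplied, 68 - 2P = P - 13, gives P* = 27 and Q* = 14.
The floor of 33 is above the equilibrium price 27, so it binds.
At P = 33: Qd = 68 - 2·33 = 2 and Qs = 33 - 13 = 20.
Quantity traded falls to 2. At Q = 2 the demand price is (68 - 2)/2 = 33 and the supply price is 13 + 2 = 15.
Deadweight loss = ½ · (33 - 15) · (14 - 2) = ½ · 18 · 12 = 108.

108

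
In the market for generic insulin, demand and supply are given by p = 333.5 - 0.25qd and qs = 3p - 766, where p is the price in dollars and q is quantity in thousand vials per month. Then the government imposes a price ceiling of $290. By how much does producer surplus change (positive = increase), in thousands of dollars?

-1190

Rearranging demand gives qd = 1334 - 4p. Setting quantity demanded equal to quantity supplied, 1334 - 4p = 3p - 766, gives p* = 300 and q* = 134.
The ceiling of 290 is below the equilibrium price 300, so it binds.
At p = 290: qd = 1334 - 4·290 = 174 and qs = 3·290 - 766 = 104.
Producer surplus without the control is ½ · (300 - 766/3) · 134 = 8978/3.
With the ceiling, producers sell 104 units at 290, so PS = ½ · (290 - 766/3) · 104 = 5408/3.
Change in producer surplus = 5408/3 - 8978/3 = -1190.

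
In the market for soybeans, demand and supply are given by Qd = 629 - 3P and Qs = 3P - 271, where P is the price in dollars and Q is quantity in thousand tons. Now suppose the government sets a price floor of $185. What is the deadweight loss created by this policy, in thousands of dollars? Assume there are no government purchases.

3675

Without the control the market clears where 629 - 3P = 3P - 271, i.e. P* = 150 and Q* = 179.
Because the floor (185) lies above the market-clearing price, it is binding.
At P = 185: Qd = 629 - 3·185 = 74 and Qs = 3·185 - 271 = 284.
Quantity traded falls to 74. At Q = 74 the demand price is (629 - 74)/3 = 185 and the supply price is (271 + 74)/3 = 115.
Deadweight loss = ½ · (185 - 115) · (179 - 74) = ½ · 70 · 105 = 3675.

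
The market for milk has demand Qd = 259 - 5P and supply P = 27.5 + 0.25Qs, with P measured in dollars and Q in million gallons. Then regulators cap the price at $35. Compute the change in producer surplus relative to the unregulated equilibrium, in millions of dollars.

Rearranging supply gives Qs = 4P - 110. Setting quantity demanded equal to quantity supplied, 259 - 5P = 4P - 110, gives P* = 41 and Q* = 54.
The ceiling of 35 is below the equilibrium price 41, so it binds.
At P = 35: Qd = 259 - 5·35 = 84 and Qs = 4·35 - 110 = 30.
Producer surplus without the control is ½ · (41 - 27.5) · 54 = 364.5.
With the ceiling, producers sell 30 units at 35, so PS = ½ · (35 - 27.5) · 30 = 112.5.
Change in producer surplus = 112.5 - 364.5 = -252.

-252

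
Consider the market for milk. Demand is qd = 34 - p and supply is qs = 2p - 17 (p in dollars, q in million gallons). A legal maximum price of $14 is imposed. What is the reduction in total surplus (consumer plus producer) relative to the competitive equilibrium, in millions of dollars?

27

Equilibrium: 34 - p = 2p - 17, so 51 = 3p and p* = 17, q* = 17.
Because the ceiling (14) lies below the market-clearing price, it is binding.
At p = 14: qd = 34 - 14 = 20 and qs = 2·14 - 17 = 11.
Quantity traded falls to 11. At q = 11 the demand price is 34 - 11 = 23 and the supply price is (17 + 11)/2 = 14.
Deadweight loss = ½ · (23 - 14) · (17 - 11) = ½ · 9 · 6 = 27.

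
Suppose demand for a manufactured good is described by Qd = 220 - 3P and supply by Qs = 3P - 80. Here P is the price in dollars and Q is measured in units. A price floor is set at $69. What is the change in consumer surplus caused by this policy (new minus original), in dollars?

In a free market, 220 - 3P = 3P - 80 gives the equilibrium P* = 50, Q* = 70.
Since 69 > 50, the floor is binding.
At P = 69: Qd = 220 - 3·69 = 13 and Qs = 3·69 - 80 = 127.
Consumer surplus without the control is ½ · (220/3 - 50) · 70 = 2450/3.
With the floor, consumers buy 13 units at 69, so CS = ½ · (220/3 - 69) · 13 = 169/6.
Change in consumer surplus = 169/6 - 2450/3 = -788.5.

-788.5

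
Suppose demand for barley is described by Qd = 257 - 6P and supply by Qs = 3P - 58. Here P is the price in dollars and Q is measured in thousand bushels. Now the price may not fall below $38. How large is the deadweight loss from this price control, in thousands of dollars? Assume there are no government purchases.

81

Setting quantity demanded equal to quantity supplied, 257 - 6P = 3P - 58, gives P* = 35 and Q* = 47.
The floor of 38 is above the equilibrium price 35, so it binds.
At P = 38: Qd = 257 - 6·38 = 29 and Qs = 3·38 - 58 = 56.
Quantity traded falls to 29. At Q = 29 the demand price is (257 - 29)/6 = 38 and the supply price is (58 + 29)/3 = 29.
Deadweight loss = ½ · (38 - 29) · (47 - 29) = ½ · 9 · 18 = 81.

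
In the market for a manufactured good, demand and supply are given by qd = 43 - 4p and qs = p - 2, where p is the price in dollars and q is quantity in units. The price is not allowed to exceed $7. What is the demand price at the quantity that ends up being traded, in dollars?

9.5

Without the control the market clears where 43 - 4p = p - 2, i.e. p* = 9 and q* = 7.
The ceiling of 7 is below the equilibrium price 9, so it binds.
At p = 7: qd = 43 - 4·7 = 15 and qs = 7 - 2 = 5.
Only 5 units reach the market. On the demand curve, the marginal buyer's willingness to pay at q = 5 is (43 - 5)/4 = 9.5.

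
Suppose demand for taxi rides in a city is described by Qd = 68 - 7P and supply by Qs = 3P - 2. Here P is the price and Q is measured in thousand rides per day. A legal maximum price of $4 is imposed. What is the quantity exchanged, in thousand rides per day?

10

Without the control the market clears where 68 - 7P = 3P - 2, i.e. P* = 7 and Q* = 19.
The ceiling of 4 is below the equilibrium price 7, so it binds.
At P = 4: Qd = 68 - 7·4 = 40 and Qs = 3·4 - 2 = 10.
The quantity actually transacted is the short side, supply: 10.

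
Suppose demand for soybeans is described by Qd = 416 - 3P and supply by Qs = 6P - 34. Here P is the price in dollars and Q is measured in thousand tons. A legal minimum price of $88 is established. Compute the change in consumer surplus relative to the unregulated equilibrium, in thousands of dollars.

-7942

Equilibrium: 416 - 3P = 6P - 34, so 450 = 9P and P* = 50, Q* = 266.
The floor of 88 is above the equilibrium price 50, so it binds.
At P = 88: Qd = 416 - 3·88 = 152 and Qs = 6·88 - 34 = 494.
Consumer surplus without the control is ½ · (416/3 - 50) · 266 = 35378/3.
With the floor, consumers buy 152 units at 88, so CS = ½ · (416/3 - 88) · 152 = 11552/3.
Change in consumer surplus = 11552/3 - 35378/3 = -7942.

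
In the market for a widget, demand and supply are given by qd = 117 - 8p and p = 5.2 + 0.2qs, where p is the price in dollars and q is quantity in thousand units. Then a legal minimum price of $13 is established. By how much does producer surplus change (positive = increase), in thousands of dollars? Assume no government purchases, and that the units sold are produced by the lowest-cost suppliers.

Rearranging supply gives qs = 5p - 26. Setting quantity demanded equal to quantity supplied, 117 - 8p = 5p - 26, gives p* = 11 and q* = 29.
Since 13 > 11, the floor is binding.
At p = 13: qd = 117 - 8·13 = 13 and qs = 5·13 - 26 = 39.
Producer surplus without the control is ½ · (11 - 5.2) · 29 = 84.1.
With the floor, 13 units are sold at 13. The supply price at q = 13 is 7.8, so PS = ½ · [(13 - 5.2) + (13 - 7.8)] · 13 = 84.5.
Change in producer surplus = 84.5 - 84.1 = 0.4.

0.4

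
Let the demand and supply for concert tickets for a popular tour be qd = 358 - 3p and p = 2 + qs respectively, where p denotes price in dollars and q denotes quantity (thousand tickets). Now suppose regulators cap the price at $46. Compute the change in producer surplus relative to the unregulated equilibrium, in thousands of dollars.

-2904

Rearranging supply gives qs = p - 2. Without the control the market clears where 358 - 3p = p - 2, i.e. p* = 90 and q* = 88.
Because the ceiling (46) lies below the market-clearing price, it is binding.
At p = 46: qd = 358 - 3·46 = 220 and qs = 46 - 2 = 44.
Producer surplus without the control is ½ · (90 - 2) · 88 = 3872.
With the ceiling, producers sell 44 units at 46, so PS = ½ · (46 - 2) · 44 = 968.
Change in producer surplus = 968 - 3872 = -2904.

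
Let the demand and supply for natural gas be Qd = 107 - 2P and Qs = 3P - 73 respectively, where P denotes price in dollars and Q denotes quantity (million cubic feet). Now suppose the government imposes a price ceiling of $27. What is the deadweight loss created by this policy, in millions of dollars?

303.75

Setting quantity demanded equal to quantity supplied, 107 - 2P = 3P - 73, gives P* = 36 and Q* = 35.
Because the ceiling (27) lies below the market-clearing price, it is binding.
At P = 27: Qd = 107 - 2·27 = 53 and Qs = 3·27 - 73 = 8.
Quantity traded falls to 8. At Q = 8 the demand price is (107 - 8)/2 = 49.5 and the supply price is (73 + 8)/3 = 27.
Deadweight loss = ½ · (49.5 - 27) · (35 - 8) = ½ · 22.5 · 27 = 303.75.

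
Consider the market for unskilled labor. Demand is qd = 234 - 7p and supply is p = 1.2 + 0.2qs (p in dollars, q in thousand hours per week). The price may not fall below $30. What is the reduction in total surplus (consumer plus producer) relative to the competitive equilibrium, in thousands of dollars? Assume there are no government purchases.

840

Rearranging supply gives qs = 5p - 6. In a free market, 234 - 7p = 5p - 6 gives the equilibrium p* = 20, q* = 94.
Since 30 > 20, the floor is binding.
At p = 30: qd = 234 - 7·30 = 24 and qs = 5·30 - 6 = 144.
Quantity traded falls to 24. At q = 24 the demand price is (234 - 24)/7 = 30 and the supply price is (6 + 24)/5 = 6.
Deadweight loss = ½ · (30 - 6) · (94 - 24) = ½ · 24 · 70 = 840.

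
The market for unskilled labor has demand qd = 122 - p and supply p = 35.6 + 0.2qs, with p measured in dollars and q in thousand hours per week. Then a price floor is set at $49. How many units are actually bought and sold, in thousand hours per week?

72

Rearranging supply gives qs = 5p - 178. In a free market, 122 - p = 5p - 178 gives the equilibrium p* = 50, q* = 72.
The floor of 49 is below the equilibrium price 50, so it is not binding; the market clears at p* = 50, q* = 72.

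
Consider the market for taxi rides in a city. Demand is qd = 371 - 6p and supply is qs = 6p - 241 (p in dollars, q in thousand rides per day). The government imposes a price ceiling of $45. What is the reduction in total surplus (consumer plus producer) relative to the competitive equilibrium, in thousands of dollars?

Without the control the market clears where 371 - 6p = 6p - 241, i.e. p* = 51 and q* = 65.
The ceiling of 45 is below the equilibrium price 51, so it binds.
At p = 45: qd = 371 - 6·45 = 101 and qs = 6·45 - 241 = 29.
Quantity traded falls to 29. At q = 29 the demand price is (371 - 29)/6 = 57 and the supply price is (241 + 29)/6 = 45.
Deadweight loss = ½ · (57 - 45) · (65 - 29) = ½ · 12 · 36 = 216.

216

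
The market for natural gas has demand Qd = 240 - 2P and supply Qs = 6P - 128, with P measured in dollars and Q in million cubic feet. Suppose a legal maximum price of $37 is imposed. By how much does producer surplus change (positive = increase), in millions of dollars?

-1089

Without the control the market clears where 240 - 2P = 6P - 128, i.e. P* = 46 and Q* = 148.
Since 37 < 46, the ceiling is binding.
At P = 37: Qd = 240 - 2·37 = 166 and Qs = 6·37 - 128 = 94.
Producer surplus without the control is ½ · (46 - 64/3) · 148 = 5476/3.
With the ceiling, producers sell 94 units at 37, so PS = ½ · (37 - 64/3) · 94 = 2209/3.
Change in producer surplus = 2209/3 - 5476/3 = -1089.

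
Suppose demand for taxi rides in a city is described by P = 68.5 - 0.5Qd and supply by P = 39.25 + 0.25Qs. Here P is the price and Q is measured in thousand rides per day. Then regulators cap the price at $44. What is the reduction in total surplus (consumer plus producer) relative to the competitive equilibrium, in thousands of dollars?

150

Rearranging demand gives Qd = 137 - 2P; rearranging supply gives Qs = 4P - 157. In a free market, 137 - 2P = 4P - 157 gives the equilibrium P* = 49, Q* = 39.
Since 44 < 49, the ceiling is binding.
At P = 44: Qd = 137 - 2·44 = 49 and Qs = 4·44 - 157 = 19.
Quantity traded falls to 19. At Q = 19 the demand price is (137 - 19)/2 = 59 and the supply price is (157 + 19)/4 = 44.
Deadweight loss = ½ · (59 - 44) · (39 - 19) = ½ · 15 · 20 = 150.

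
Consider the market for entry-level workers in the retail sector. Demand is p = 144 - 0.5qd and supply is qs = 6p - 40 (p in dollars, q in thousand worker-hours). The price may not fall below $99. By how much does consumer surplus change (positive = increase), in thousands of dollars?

Rearranging demand gives qd = 288 - 2p. In a free market, 288 - 2p = 6p - 40 gives the equilibrium p* = 41, q* = 206.
The floor of 99 is above the equilibrium price 41, so it binds.
At p = 99: qd = 288 - 2·99 = 90 and qs = 6·99 - 40 = 554.
Consumer surplus without the control is ½ · (144 - 41) · 206 = 10609.
With the floor, consumers buy 90 units at 99, so CS = ½ · (144 - 99) · 90 = 2025.
Change in consumer surplus = 2025 - 10609 = -8584.

-8584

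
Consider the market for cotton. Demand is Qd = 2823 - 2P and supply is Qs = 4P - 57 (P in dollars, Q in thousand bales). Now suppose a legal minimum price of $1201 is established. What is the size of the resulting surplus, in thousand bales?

Without the control the market clears where 2823 - 2P = 4P - 57, i.e. P* = 480 and Q* = 1863.
The floor of 1201 is above the equilibrium price 480, so it binds.
At P = 1201: Qd = 2823 - 2·1201 = 421 and Qs = 4·1201 - 57 = 4747.
Surplus = Qs - Qd = 4747 - 421 = 4326.

4326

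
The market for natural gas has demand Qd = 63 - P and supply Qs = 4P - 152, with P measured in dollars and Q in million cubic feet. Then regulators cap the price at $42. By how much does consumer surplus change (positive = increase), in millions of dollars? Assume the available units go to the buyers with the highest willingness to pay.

8

Equilibrium: 63 - P = 4P - 152, so 215 = 5P and P* = 43, Q* = 20.
Because the ceiling (42) lies below the market-clearing price, it is binding.
At P = 42: Qd = 63 - 42 = 21 and Qs = 4·42 - 152 = 16.
Consumer surplus without the control is ½ · (63 - 43) · 20 = 200.
With the ceiling, 16 units are sold at 42 (assume they go to the highest-value buyers). The demand price at Q = 16 is 47, so CS = ½ · [(63 - 42) + (47 - 42)] · 16 = 208.
Change in consumer surplus = 208 - 200 = 8.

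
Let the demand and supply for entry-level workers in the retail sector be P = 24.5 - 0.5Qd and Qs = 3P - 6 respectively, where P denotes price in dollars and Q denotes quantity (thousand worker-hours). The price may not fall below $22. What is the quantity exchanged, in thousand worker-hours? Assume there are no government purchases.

5

Rearranging demand gives Qd = 49 - 2P. Setting quantity demanded equal to quantity supplied, 49 - 2P = 3P - 6, gives P* = 11 and Q* = 27.
Because the floor (22) lies above the market-clearing price, it is binding.
At P = 22: Qd = 49 - 2·22 = 5 and Qs = 3·22 - 6 = 60.
The quantity actually transacted is the short side, demand: 5.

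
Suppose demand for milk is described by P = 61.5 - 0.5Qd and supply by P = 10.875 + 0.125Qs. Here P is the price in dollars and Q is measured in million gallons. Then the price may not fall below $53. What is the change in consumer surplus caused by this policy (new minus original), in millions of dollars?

Rearranging demand gives Qd = 123 - 2P; rearranging supply gives Qs = 8P - 87. Equilibrium: 123 - 2P = 8P - 87, so 210 = 10P and P* = 21, Q* = 81.
Since 53 > 21, the floor is binding.
At P = 53: Qd = 123 - 2·53 = 17 and Qs = 8·53 - 87 = 337.
Consumer surplus without the control is ½ · (61.5 - 21) · 81 = 1640.25.
With the floor, consumers buy 17 units at 53, so CS = ½ · (61.5 - 53) · 17 = 72.25.
Change in consumer surplus = 72.25 - 1640.25 = -1568.

-1568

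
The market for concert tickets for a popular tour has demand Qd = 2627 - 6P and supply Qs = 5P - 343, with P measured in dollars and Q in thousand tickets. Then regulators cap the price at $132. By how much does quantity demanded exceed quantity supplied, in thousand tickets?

1518

Equilibrium: 2627 - 6P = 5P - 343, so 2970 = 11P and P* = 270, Q* = 1007.
The ceiling of 132 is below the equilibrium price 270, so it binds.
At P = 132: Qd = 2627 - 6·132 = 1835 and Qs = 5·132 - 343 = 317.
Shortage = Qd - Qs = 1835 - 317 = 1518.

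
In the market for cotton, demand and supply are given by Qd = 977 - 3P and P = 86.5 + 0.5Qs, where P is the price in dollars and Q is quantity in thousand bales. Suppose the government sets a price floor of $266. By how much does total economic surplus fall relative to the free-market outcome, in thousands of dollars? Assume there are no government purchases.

Rearranging supply gives Qs = 2P - 173. Setting quantity demanded equal to quantity supplied, 977 - 3P = 2P - 173, gives P* = 230 and Q* = 287.
Since 266 > 230, the floor is binding.
At P = 266: Qd = 977 - 3·266 = 179 and Qs = 2·266 - 173 = 359.
Quantity traded falls to 179. At Q = 179 the demand price is (977 - 179)/3 = 266 and the supply price is (173 + 179)/2 = 176.
Deadweight loss = ½ · (266 - 176) · (287 - 179) = ½ · 90 · 108 = 4860.

4860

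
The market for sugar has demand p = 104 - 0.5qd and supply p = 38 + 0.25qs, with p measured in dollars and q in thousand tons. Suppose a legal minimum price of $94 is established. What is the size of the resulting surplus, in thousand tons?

204

Rearranging demand gives qd = 208 - 2p; rearranging supply gives qs = 4p - 152. Setting quantity demanded equal to quantity supplied, 208 - 2p = 4p - 152, gives p* = 60 and q* = 88.
Since 94 > 60, the floor is binding.
At p = 94: qd = 208 - 2·94 = 20 and qs = 4·94 - 152 = 224.
Surplus = qs - qd = 224 - 20 = 204.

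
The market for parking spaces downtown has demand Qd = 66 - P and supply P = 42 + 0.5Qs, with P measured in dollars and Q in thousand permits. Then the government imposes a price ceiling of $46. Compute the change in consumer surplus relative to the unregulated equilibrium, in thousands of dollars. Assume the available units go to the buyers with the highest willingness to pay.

Rearranging supply gives Qs = 2P - 84. Setting quantity demanded equal to quantity supplied, 66 - P = 2P - 84, gives P* = 50 and Q* = 16.
The ceiling of 46 is below the equilibrium price 50, so it binds.
At P = 46: Qd = 66 - 46 = 20 and Qs = 2·46 - 84 = 8.
Consumer surplus without the control is ½ · (66 - 50) · 16 = 128.
With the ceiling, 8 units are sold at 46 (assume they go to the highest-value buyers). The demand price at Q = 8 is 58, so CS = ½ · [(66 - 46) + (58 - 46)] · 8 = 128.
Change in consumer surplus = 128 - 128 = 0.

0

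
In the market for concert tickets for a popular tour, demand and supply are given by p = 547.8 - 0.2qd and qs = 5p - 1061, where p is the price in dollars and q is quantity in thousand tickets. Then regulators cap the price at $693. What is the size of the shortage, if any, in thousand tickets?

Rearranging demand gives qd = 2739 - 5p. In a free market, 2739 - 5p = 5p - 1061 gives the equilibrium p* = 380, q* = 839.
The ceiling of 693 is above the equilibrium price 380, so it is not binding; the market clears at p* = 380, q* = 839.
Since the control does not bind, there is no shortage.

0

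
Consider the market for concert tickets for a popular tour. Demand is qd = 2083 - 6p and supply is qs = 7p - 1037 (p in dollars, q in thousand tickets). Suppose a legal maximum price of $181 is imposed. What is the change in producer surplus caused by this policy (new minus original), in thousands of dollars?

Setting quantity demanded equal to quantity supplied, 2083 - 6p = 7p - 1037, gives p* = 240 and q* = 643.
Since 181 < 240, the ceiling is binding.
At p = 181: qd = 2083 - 6·181 = 997 and qs = 7·181 - 1037 = 230.
Producer surplus without the control is ½ · (240 - 1037/7) · 643 = 413449/14.
With the ceiling, producers sell 230 units at 181, so PS = ½ · (181 - 1037/7) · 230 = 26450/7.
Change in producer surplus = 26450/7 - 413449/14 = -25753.5.

-25753.5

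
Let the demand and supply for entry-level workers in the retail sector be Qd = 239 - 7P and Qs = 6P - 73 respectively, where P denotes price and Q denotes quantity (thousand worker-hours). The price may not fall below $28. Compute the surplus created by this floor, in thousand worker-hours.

52

In a free market, 239 - 7P = 6P - 73 gives the equilibrium P* = 24, Q* = 71.
The floor of 28 is above the equilibrium price 24, so it binds.
At P = 28: Qd = 239 - 7·28 = 43 and Qs = 6·28 - 73 = 95.
Surplus = Qs - Qd = 95 - 43 = 52.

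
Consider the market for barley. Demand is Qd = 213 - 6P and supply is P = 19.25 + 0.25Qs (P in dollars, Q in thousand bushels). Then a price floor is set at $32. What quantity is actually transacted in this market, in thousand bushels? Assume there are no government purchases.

Rearranging supply gives Qs = 4P - 77. Without the control the market clears where 213 - 6P = 4P - 77, i.e. P* = 29 and Q* = 39.
Since 32 > 29, the floor is binding.
At P = 32: Qd = 213 - 6·32 = 21 and Qs = 4·32 - 77 = 51.
The quantity actually transacted is the short side, demand: 21.

21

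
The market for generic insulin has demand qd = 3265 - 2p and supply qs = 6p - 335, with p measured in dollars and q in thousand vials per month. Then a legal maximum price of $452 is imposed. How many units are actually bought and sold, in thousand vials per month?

Equilibrium: 3265 - 2p = 6p - 335, so 3600 = 8p and p* = 450, q* = 2365.
The ceiling of 452 is above the equilibrium price 450, so it is not binding; the market clears at p* = 450, q* = 2365.

2365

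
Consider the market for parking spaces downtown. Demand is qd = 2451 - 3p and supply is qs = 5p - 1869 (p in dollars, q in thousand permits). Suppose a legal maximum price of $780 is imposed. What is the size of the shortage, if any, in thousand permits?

Setting quantity demanded equal to quantity supplied, 2451 - 3p = 5p - 1869, gives p* = 540 and q* = 831.
Since 780 is above p* = 540, the ceiling does not bind and the free-market outcome prevails.
Since the control does not bind, there is no shortage.

0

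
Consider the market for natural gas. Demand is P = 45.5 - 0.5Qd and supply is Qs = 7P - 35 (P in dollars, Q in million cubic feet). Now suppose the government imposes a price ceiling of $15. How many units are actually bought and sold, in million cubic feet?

63

Rearranging demand gives Qd = 91 - 2P. Setting quantity demanded equal to quantity supplied, 91 - 2P = 7P - 35, gives P* = 14 and Q* = 63.
The ceiling of 15 is above the equilibrium price 14, so it is not binding; the market clears at P* = 14, Q* = 63.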